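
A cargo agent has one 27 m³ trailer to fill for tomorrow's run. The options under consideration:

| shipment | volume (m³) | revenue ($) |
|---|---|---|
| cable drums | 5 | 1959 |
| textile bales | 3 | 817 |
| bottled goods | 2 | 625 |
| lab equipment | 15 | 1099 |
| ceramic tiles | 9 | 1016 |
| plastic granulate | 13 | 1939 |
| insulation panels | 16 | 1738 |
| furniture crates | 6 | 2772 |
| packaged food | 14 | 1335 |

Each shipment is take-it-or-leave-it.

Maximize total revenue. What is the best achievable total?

The ratio heuristic lands on cable drums + textile bales + bottled goods + ceramic tiles + furniture crates (7189) but leaves 2 m³ idle.
Dropping bottled goods and ceramic tiles frees 11 m³; slotting in plastic granulate (13 m³) lifts the total to 7487 at 27 m³.
Runner-up cable drums + bottled goods + plastic granulate + furniture crates tops out at 7295.

7487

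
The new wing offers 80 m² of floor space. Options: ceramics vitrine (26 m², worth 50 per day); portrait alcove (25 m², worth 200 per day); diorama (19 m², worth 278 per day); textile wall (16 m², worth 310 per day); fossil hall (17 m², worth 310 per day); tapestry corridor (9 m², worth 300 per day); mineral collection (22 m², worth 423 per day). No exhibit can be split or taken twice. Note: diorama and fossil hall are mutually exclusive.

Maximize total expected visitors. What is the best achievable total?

1343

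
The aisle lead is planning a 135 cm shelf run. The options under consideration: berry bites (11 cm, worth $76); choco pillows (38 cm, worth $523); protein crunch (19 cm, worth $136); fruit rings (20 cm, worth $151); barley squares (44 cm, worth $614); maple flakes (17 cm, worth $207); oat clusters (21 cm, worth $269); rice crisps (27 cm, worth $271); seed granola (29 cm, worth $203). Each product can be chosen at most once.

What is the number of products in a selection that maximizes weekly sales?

The maximum weekly sales within 135 cm is 1689.
berry bites + choco pillows + barley squares + maple flakes + oat clusters hits 1689 at 131 cm.
Any selection reaching 1689 contains exactly 5 products.

5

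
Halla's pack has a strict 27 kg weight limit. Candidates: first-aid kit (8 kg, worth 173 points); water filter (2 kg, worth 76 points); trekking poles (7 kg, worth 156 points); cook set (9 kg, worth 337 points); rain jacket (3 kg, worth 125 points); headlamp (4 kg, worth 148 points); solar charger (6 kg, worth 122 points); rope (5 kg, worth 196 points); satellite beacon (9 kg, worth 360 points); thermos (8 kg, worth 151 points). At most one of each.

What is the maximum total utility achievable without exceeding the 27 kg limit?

Ranking by ratio (utility/kg): rain jacket 41.67, satellite beacon 40.00, rope 39.20.
Taking the top-ratio items first gives water filter + rain jacket + headlamp + rope + satellite beacon for 905 (23 kg).
Replace rope with cook set: the trade gains 141 net, giving 1046 at 27 kg.
That's the maximum — no swap from here does better than 1046.

1046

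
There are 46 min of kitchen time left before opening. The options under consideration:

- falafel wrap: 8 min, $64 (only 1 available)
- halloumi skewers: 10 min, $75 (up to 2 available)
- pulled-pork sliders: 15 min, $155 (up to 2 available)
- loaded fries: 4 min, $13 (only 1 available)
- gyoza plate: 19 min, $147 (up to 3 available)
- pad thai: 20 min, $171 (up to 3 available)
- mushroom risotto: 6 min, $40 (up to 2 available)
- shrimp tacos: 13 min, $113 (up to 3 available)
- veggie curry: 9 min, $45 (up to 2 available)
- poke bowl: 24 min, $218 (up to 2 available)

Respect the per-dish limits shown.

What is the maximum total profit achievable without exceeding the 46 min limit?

425

By profit per min: pulled-pork sliders 10.33, poke bowl 9.08, shrimp tacos 8.69 lead.
The ratio heuristic lands on 2×pulled-pork sliders + shrimp tacos (423) but leaves 3 min idle.
Replace shrimp tacos with halloumi skewers + mushroom risotto: the trade gains 2 net, giving 425 at 46 min.
No other feasible combination exceeds 425.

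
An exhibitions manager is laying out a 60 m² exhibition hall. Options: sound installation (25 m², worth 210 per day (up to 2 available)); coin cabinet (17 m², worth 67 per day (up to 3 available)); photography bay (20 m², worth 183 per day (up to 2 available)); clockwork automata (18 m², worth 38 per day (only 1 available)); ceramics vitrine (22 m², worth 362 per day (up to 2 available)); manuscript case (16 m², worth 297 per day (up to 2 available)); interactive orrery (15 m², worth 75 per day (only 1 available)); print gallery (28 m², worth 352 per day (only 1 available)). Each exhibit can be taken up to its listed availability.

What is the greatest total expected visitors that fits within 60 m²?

1021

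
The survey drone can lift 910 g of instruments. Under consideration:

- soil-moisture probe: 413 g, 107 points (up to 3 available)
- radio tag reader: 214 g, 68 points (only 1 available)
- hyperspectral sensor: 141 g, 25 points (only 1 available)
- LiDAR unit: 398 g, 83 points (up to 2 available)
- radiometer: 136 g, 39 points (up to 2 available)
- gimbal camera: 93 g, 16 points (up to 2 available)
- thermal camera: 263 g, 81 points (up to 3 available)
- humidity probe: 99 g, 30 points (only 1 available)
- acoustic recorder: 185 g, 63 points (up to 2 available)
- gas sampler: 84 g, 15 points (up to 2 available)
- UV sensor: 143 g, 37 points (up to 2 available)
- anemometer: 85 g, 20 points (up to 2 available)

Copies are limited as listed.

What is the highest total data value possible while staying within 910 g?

288

Ranking by ratio (data value/g): acoustic recorder 0.34, radio tag reader 0.32, thermal camera 0.31.
Greedy by ratio would take radio tag reader + thermal camera + 2×acoustic recorder: 847 g used, total 275.
The 214 g tied up in radio tag reader is better spent on thermal camera — total rises to 288 (896 g).
That's the maximum — no swap from here does better than 288.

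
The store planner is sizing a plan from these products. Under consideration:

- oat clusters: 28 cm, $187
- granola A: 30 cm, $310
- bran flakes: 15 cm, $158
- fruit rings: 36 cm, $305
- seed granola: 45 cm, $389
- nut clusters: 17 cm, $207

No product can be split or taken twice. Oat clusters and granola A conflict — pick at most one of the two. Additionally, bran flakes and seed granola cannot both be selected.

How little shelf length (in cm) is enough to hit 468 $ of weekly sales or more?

45

Need the lightest bundle worth ≥ 468.
Taking granola A + bran flakes gives 468 (≥ 468) for 45 cm.
Below 45 cm the best achievable stays under 468.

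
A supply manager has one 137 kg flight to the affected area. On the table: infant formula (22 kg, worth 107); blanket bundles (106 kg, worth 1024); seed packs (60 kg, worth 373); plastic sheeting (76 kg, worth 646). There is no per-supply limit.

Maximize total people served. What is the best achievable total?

Ranking by ratio (people served/kg): blanket bundles 9.66, plastic sheeting 8.50, seed packs 6.22.
Taking infant formula + blanket bundles: 128 kg used, 1131 in people served.
That's the maximum — no swap from here does better than 1131.

1131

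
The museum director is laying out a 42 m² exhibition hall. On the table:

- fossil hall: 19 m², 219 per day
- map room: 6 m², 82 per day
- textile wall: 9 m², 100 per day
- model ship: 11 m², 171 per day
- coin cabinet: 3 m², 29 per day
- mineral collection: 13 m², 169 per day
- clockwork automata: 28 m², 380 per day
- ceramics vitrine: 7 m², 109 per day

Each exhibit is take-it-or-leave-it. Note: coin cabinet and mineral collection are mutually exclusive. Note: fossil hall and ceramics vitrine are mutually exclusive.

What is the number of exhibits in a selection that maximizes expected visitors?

3

Optimal total is 580.
model ship + coin cabinet + clockwork automata hits 580 at 42 m².
All optima have 3 exhibits.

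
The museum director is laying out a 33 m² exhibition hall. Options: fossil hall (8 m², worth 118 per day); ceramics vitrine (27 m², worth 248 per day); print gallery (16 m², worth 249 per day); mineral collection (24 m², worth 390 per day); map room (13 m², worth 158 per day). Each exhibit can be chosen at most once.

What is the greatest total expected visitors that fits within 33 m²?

508

The ratio ordering already packs tightly: fossil hall + mineral collection, 32 m², 508.
An exhaustive check of the 32 subsets confirms 508.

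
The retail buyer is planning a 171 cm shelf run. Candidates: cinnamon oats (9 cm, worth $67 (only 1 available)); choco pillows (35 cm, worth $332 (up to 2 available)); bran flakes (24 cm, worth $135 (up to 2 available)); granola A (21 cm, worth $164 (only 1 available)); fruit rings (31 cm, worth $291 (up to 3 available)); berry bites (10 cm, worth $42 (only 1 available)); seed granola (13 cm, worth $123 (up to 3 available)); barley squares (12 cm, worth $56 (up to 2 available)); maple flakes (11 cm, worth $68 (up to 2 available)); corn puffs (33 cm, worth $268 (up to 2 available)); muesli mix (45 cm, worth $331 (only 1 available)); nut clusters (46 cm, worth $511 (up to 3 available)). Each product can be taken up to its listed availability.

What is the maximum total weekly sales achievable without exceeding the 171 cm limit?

1824

Filling by ratio: 2×seed granola + 3×nut clusters for 1779, with 7 cm left unused.
Dropping 2×seed granola frees 26 cm; slotting in fruit rings (31 cm) lifts the total to 1824 at 169 cm.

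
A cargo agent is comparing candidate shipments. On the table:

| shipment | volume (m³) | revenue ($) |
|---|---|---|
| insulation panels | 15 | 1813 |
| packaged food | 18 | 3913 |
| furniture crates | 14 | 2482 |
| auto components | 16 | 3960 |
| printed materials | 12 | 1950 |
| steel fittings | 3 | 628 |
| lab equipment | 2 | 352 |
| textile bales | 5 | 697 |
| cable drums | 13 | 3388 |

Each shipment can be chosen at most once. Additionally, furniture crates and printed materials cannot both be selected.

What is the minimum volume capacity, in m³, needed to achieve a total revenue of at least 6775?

29

Need the lightest bundle worth ≥ 6775.
Taking auto components + cable drums gives 7348 (≥ 6775) for 29 m³.
Below 29 m³ the best achievable stays under 6775.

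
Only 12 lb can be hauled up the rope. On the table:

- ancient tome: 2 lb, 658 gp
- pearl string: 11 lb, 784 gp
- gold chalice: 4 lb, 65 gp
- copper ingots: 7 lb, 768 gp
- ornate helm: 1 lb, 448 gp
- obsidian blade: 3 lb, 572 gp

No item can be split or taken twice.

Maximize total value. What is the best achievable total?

1998

By value per lb: ornate helm 448.00, ancient tome 329.00, obsidian blade 190.67, copper ingots 109.71 lead.
Filling by ratio: ancient tome + gold chalice + ornate helm + obsidian blade for 1743, with 2 lb left unused.
Replace gold chalice and ornate helm with copper ingots: the trade gains 255 net, giving 1998 at 12 lb.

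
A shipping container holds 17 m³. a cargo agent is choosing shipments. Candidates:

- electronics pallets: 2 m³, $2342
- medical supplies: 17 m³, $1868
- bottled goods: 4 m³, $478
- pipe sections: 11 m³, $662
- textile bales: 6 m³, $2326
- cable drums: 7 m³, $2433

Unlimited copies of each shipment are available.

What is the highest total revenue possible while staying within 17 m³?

18736

The ratio ordering already packs tightly: 8×electronics pallets, 16 m³, 18736.
Nothing else within 17 m³ beats 18736.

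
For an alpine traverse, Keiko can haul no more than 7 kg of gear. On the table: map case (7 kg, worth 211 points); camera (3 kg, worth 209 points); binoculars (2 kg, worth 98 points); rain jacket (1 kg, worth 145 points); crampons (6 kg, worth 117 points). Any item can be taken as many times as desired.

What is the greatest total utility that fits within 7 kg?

1015

By utility per kg: rain jacket 145.00, camera 69.67, binoculars 49.00 lead.
Best packing: 7×rain jacket — 7 kg, 1015 total.
Every other selection either busts 7 kg or fails to beat 1015.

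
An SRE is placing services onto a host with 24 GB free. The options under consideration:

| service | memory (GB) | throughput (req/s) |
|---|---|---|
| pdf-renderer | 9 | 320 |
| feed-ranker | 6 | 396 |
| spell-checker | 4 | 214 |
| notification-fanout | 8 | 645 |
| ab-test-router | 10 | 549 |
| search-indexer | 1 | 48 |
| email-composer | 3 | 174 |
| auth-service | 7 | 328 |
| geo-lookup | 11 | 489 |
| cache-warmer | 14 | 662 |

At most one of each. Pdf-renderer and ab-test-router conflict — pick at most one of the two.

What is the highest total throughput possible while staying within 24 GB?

1590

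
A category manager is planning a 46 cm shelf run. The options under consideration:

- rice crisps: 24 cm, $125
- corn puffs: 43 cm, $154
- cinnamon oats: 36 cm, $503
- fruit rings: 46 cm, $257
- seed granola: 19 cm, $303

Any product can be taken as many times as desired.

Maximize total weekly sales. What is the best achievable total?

Taking 2×seed granola: 38 cm used, 606 in weekly sales.
The spare 8 cm is too small for any remaining product, and no exchange beats 606.

606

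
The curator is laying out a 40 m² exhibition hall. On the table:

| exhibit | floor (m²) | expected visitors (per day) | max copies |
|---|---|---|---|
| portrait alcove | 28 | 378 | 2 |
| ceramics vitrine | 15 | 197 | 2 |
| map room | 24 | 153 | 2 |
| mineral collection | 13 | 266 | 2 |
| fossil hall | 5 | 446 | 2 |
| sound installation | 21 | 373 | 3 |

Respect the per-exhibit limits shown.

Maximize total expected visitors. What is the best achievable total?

1424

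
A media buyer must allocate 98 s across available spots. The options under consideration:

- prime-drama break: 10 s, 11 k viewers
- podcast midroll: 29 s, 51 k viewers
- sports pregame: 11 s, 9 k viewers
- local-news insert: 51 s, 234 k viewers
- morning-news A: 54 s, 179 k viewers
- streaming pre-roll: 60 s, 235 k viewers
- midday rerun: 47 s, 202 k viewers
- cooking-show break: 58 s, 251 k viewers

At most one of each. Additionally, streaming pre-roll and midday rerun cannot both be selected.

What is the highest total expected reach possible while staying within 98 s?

436

The ratio ordering already packs tightly: local-news insert + midday rerun, 98 s, 436.
The closest alternative, prime-drama break + podcast midroll + cooking-show break, reaches only 313.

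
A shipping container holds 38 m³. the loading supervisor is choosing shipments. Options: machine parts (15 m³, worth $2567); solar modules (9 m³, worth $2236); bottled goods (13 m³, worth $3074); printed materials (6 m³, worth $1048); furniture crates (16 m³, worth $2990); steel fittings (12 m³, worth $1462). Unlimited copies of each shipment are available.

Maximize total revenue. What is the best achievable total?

Best packing: 4×solar modules — 36 m³, 8944 total.

8944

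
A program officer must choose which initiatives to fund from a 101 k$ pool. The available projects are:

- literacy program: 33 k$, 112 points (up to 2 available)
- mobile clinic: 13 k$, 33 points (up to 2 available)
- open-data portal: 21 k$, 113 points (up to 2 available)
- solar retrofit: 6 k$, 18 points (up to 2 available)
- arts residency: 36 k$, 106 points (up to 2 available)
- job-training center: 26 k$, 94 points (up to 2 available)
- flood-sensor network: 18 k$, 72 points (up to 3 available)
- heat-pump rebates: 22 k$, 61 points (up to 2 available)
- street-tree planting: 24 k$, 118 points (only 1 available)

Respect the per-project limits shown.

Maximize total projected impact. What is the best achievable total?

456

A density-first pass picks 2×open-data portal + 2×solar retrofit + flood-sensor network + street-tree planting — 452 at 96 k$.
The 24 k$ tied up in solar retrofit and flood-sensor network is better spent on job-training center — total rises to 456 (98 k$).
Every other selection either busts 101 k$ or exceeds an availability limit or fails to beat 456.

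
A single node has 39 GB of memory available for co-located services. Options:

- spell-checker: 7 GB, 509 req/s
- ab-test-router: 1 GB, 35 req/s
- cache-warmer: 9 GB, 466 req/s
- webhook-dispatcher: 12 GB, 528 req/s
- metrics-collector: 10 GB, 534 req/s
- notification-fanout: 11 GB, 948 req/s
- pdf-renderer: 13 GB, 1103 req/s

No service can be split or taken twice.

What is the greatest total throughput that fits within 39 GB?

Ranking by ratio (throughput/GB): notification-fanout 86.18, pdf-renderer 84.85, spell-checker 72.71, metrics-collector 53.40.
Filling by ratio: spell-checker + ab-test-router + notification-fanout + pdf-renderer for 2595, with 7 GB left unused.
Replace spell-checker with metrics-collector: the trade gains 25 net, giving 2620 at 35 GB.
The spare 4 GB is too small for any remaining service, and no exchange beats 2620.

2620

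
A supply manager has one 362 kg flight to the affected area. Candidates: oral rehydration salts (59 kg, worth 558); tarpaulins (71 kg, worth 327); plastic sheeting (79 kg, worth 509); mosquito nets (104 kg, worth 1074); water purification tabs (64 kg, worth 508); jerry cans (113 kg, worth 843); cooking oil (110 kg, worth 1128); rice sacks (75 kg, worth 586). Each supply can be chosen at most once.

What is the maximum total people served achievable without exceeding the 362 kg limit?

By people served per kg: mosquito nets 10.33, cooking oil 10.25, oral rehydration salts 9.46 lead.
Greedy by ratio would take oral rehydration salts + mosquito nets + water purification tabs + cooking oil: 337 kg used, total 3268.
Replace water purification tabs with rice sacks: the trade gains 78 net, giving 3346 at 348 kg.
Every other selection either busts 362 kg or fails to beat 3346.

3346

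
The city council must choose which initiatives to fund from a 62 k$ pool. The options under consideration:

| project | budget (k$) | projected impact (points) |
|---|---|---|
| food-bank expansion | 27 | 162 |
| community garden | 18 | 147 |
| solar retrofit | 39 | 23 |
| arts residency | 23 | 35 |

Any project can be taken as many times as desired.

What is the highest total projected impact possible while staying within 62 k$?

441

Density check — community garden 8.17, food-bank expansion 6.00, arts residency 1.52 are the best per k$.
3×community garden uses 54 of the 62 k$ and totals 441.
No other feasible combination exceeds 441.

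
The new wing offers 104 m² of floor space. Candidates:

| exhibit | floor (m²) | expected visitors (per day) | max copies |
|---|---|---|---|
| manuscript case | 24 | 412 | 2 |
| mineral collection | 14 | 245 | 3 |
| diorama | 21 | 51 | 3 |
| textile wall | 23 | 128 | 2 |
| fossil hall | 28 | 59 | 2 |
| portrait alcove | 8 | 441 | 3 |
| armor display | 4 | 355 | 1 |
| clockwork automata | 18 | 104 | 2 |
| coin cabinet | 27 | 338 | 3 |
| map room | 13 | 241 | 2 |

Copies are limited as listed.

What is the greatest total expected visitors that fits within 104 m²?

2992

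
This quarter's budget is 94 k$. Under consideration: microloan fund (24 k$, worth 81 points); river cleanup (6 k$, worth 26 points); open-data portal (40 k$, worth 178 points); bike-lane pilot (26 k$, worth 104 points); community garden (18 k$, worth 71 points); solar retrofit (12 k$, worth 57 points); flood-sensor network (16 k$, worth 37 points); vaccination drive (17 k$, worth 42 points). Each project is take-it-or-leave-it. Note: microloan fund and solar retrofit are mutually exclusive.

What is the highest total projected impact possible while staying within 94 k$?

379

By projected impact per k$: solar retrofit 4.75, open-data portal 4.45, river cleanup 4.33 lead.
Taking the top-ratio projects first gives river cleanup + open-data portal + bike-lane pilot + solar retrofit for 365 (84 k$).
The 12 k$ tied up in solar retrofit is better spent on community garden — total rises to 379 (90 k$).
No other feasible combination exceeds 379.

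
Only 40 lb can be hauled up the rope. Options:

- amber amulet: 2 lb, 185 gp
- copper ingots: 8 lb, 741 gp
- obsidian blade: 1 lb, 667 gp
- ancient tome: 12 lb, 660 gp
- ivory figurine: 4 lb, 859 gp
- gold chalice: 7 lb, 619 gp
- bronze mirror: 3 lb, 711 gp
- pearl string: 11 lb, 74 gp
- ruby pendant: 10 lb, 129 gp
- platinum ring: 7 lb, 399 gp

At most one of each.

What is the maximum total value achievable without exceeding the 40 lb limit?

Filling by ratio: amber amulet + copper ingots + obsidian blade + ivory figurine + gold chalice + bronze mirror + platinum ring for 4181, with 8 lb left unused.
The 7 lb tied up in platinum ring is better spent on ancient tome — total rises to 4442 (37 lb).
Runner-up copper ingots + obsidian blade + ancient tome + ivory figurine + gold chalice + bronze mirror tops out at 4257.

4442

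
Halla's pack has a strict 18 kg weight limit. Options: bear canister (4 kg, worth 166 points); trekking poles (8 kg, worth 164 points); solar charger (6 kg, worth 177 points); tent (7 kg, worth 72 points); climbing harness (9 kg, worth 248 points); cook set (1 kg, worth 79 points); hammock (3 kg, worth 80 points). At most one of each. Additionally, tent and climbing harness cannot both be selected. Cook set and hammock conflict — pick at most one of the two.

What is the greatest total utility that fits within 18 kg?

Bear canister + trekking poles + solar charger uses 18 of the 18 kg and totals 507.

507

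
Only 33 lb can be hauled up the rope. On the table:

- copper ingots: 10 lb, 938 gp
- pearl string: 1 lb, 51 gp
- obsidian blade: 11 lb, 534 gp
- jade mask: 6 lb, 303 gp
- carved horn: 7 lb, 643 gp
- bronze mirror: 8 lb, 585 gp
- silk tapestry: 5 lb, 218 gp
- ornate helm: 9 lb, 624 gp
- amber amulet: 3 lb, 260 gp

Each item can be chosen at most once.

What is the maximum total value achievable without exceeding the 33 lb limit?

2644

Taking the top-ratio items first gives copper ingots + pearl string + carved horn + bronze mirror + amber amulet for 2477 (29 lb).
The 1 lb tied up in pearl string is better spent on silk tapestry — total rises to 2644 (33 lb).
Every other selection either busts 33 lb or fails to beat 2644.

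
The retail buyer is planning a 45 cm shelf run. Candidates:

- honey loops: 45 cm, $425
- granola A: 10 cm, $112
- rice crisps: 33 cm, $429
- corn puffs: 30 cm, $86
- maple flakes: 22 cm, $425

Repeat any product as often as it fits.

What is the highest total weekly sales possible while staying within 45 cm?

Taking 2×maple flakes: 44 cm used, 850 in weekly sales.
That's the maximum — no swap from here does better than 850.

850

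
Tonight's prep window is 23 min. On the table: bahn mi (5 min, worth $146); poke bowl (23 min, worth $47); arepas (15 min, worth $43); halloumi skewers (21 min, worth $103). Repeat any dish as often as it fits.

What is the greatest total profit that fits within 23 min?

Best packing: 4×bahn mi — 20 min, 584 total.
No other feasible combination exceeds 584.

584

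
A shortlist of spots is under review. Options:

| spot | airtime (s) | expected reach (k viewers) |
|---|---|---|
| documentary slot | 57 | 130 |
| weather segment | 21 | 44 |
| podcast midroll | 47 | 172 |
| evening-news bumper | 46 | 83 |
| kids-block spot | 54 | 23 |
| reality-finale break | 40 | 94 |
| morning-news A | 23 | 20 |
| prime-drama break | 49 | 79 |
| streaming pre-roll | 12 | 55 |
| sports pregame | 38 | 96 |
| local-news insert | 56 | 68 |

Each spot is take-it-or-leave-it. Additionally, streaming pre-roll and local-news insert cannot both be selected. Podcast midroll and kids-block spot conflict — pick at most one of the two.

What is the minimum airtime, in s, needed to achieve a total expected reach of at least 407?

137

Look for the lowest-airtime combination reaching 407.
Taking podcast midroll + reality-finale break + streaming pre-roll + sports pregame gives 417 (≥ 407) for 137 s.
No combination under 137 s hits 407.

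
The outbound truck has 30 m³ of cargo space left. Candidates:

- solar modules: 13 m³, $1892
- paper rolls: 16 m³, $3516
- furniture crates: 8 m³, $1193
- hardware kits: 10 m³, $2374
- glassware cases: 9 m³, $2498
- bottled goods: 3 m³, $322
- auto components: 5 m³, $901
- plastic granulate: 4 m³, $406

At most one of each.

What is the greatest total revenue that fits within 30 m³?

Taking the top-ratio shipments first gives hardware kits + glassware cases + bottled goods + auto components for 6095 (27 m³).
Dropping hardware kits and bottled goods frees 13 m³; slotting in paper rolls (16 m³) lifts the total to 6915 at 30 m³.

6915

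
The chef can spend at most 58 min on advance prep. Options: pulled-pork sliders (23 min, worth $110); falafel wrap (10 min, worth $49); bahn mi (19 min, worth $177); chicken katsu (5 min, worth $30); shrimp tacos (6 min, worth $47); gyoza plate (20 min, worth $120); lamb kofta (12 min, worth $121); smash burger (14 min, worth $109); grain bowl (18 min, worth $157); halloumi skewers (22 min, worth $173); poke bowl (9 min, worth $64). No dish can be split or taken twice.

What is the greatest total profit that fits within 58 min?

519

The ratio heuristic lands on bahn mi + shrimp tacos + lamb kofta + grain bowl (502) but leaves 3 min idle.
Dropping shrimp tacos frees 6 min; slotting in poke bowl (9 min) lifts the total to 519 at 58 min.
Runner-up bahn mi + shrimp tacos + lamb kofta + grain bowl tops out at 502.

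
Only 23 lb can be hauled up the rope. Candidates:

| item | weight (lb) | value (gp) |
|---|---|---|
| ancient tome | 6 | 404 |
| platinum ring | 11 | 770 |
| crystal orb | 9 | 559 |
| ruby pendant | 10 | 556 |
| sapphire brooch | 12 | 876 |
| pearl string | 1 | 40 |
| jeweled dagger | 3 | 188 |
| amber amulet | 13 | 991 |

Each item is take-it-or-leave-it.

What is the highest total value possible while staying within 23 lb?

1646

Taking the top-ratio items first gives ancient tome + pearl string + jeweled dagger + amber amulet for 1623 (23 lb).
Reworking the packing: platinum ring + sapphire brooch uses 23 lb and improves the total to 1646.
Every other selection either busts 23 lb or fails to beat 1646.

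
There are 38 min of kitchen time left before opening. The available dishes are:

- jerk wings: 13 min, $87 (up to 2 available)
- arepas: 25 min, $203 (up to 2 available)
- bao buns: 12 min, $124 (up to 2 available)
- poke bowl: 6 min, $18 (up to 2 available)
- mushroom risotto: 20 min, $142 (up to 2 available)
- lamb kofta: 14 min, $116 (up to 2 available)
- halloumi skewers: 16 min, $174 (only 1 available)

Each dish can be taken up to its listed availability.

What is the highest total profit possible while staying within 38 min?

364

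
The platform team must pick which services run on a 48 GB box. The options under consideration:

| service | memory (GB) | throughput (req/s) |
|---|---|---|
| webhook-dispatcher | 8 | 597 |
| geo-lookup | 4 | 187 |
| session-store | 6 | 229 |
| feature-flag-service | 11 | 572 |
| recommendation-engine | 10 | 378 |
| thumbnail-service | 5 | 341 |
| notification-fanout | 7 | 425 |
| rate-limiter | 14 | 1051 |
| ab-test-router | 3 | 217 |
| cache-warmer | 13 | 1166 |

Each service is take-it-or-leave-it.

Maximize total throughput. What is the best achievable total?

3580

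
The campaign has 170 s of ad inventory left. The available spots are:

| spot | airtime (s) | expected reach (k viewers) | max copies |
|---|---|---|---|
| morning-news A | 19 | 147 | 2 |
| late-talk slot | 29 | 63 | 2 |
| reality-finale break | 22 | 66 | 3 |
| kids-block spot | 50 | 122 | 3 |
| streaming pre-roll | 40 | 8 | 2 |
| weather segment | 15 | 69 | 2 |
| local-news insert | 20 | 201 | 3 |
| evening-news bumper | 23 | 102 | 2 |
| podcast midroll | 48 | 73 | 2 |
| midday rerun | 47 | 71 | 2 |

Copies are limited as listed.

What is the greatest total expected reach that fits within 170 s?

1170

Ranking by ratio (expected reach/s): local-news insert 10.05, morning-news A 7.74, weather segment 4.60.
Taking the top-ratio spots first gives 2×morning-news A + 2×weather segment + 3×local-news insert + evening-news bumper for 1137 (151 s).
Replace weather segment with evening-news bumper: the trade gains 33 net, giving 1170 at 159 s.
No other feasible combination exceeds 1170.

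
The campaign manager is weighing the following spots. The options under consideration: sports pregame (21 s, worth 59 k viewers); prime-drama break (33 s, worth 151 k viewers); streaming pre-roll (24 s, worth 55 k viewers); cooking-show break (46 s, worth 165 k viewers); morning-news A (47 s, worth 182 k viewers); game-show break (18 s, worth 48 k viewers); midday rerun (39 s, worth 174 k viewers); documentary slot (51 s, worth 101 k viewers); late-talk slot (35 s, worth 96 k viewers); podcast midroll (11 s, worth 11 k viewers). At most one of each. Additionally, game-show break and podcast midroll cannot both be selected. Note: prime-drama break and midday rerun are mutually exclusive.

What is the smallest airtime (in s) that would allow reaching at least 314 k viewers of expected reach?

79

Need the lightest bundle worth ≥ 314.
prime-drama break + cooking-show break reaches 316 using 79 s.
No combination under 79 s hits 314.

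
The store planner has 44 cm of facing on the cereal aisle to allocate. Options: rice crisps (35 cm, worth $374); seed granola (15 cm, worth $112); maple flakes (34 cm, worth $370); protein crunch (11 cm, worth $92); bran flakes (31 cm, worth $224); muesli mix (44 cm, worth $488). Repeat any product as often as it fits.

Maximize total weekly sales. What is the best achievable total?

Best packing: muesli mix — 44 cm, 488 total.
Nothing else within 44 cm beats 488.

488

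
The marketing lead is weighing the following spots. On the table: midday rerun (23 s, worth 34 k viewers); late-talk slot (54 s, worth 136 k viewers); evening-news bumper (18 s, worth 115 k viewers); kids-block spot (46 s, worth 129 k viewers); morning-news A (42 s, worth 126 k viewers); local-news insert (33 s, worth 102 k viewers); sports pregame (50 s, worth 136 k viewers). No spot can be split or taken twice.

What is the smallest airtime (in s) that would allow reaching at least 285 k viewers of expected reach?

Look for the lowest-airtime combination reaching 285.
Taking midday rerun + evening-news bumper + sports pregame gives 285 (≥ 285) for 91 s.
No combination under 91 s hits 285.

91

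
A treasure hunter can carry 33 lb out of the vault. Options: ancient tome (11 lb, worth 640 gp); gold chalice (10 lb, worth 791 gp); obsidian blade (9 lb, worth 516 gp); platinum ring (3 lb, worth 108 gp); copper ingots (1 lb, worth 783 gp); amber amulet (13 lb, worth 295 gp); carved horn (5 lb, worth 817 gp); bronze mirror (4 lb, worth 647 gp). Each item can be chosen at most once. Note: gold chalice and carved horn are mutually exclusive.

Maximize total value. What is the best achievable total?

3511

Best packing: ancient tome + obsidian blade + platinum ring + copper ingots + carved horn + bronze mirror — 33 lb, 3511 total.
An exhaustive check of the 256 subsets confirms 3511.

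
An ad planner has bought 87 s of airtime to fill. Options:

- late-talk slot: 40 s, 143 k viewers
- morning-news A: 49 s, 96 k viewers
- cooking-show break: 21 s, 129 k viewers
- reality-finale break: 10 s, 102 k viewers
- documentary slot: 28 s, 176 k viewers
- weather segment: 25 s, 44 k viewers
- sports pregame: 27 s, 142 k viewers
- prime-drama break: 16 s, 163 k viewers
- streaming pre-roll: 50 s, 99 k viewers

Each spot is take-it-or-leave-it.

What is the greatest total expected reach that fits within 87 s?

583

Taking the top-ratio spots first gives cooking-show break + reality-finale break + documentary slot + prime-drama break for 570 (75 s).
The 21 s tied up in cooking-show break is better spent on sports pregame — total rises to 583 (81 s).
Nothing else within 87 s beats 583.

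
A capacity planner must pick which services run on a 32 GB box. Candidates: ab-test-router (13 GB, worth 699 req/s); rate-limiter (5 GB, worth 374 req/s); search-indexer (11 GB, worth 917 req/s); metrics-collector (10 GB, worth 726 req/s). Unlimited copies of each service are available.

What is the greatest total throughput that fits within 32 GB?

2582

Density check — search-indexer 83.36, rate-limiter 74.80, metrics-collector 72.60 are the best per GB.
Taking 2×rate-limiter + 2×search-indexer: 32 GB used, 2582 in throughput.
Every other selection either busts 32 GB or fails to beat 2582.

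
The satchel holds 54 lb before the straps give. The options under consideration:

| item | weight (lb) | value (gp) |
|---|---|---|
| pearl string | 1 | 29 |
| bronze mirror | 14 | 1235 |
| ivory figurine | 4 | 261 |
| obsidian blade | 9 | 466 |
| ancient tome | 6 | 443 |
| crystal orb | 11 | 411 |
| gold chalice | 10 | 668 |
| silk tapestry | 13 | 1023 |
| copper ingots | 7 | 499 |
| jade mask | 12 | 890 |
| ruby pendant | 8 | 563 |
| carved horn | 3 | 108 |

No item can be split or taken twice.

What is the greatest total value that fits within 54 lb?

4210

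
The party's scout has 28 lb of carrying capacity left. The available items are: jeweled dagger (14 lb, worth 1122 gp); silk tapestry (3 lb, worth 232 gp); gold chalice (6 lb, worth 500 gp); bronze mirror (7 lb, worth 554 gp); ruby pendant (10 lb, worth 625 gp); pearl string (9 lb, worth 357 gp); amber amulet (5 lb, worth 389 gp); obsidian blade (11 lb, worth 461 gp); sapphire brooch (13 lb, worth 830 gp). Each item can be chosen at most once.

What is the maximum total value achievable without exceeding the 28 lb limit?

Density check — gold chalice 83.33, jeweled dagger 80.14, bronze mirror 79.14 are the best per lb.
A density-first pass picks jeweled dagger + gold chalice + bronze mirror — 2176 at 27 lb.
Dropping bronze mirror frees 7 lb; slotting in silk tapestry + amber amulet (8 lb) lifts the total to 2243 at 28 lb.

2243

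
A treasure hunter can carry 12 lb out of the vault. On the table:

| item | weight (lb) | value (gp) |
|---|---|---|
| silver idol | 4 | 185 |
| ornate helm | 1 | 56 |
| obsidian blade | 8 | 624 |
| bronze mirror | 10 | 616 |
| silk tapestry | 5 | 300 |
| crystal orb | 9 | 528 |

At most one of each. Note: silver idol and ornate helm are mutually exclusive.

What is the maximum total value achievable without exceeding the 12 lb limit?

A density-first pass picks ornate helm + obsidian blade — 680 at 9 lb.
Replace ornate helm with silver idol: the trade gains 129 net, giving 809 at 12 lb.
That's the maximum — no feasible swap from here does better than 809.

809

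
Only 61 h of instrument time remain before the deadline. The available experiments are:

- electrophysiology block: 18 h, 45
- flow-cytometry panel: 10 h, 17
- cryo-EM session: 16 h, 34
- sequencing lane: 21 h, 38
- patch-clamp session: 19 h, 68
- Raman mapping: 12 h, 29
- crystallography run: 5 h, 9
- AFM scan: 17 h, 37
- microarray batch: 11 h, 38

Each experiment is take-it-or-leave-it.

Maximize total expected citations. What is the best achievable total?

The ratio ordering already packs tightly: electrophysiology block + patch-clamp session + Raman mapping + microarray batch, 60 h, 180.
Nothing else within 61 h beats 180.

180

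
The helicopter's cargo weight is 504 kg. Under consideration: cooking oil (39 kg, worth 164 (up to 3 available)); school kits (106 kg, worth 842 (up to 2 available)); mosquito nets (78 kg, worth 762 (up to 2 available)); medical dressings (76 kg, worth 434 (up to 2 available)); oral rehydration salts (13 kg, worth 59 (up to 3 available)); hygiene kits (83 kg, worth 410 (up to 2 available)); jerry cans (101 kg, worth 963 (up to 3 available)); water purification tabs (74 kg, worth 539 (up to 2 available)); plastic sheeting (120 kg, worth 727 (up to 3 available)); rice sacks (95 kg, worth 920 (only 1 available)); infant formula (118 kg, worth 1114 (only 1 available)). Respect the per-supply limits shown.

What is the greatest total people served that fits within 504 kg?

Filling by ratio: 2×mosquito nets + 3×oral rehydration salts + 2×jerry cans + rice sacks for 4547, with 12 kg left unused.
Using the slack differently, mosquito nets + 3×jerry cans + infant formula comes to 4765 at 499 kg.
No other feasible combination exceeds 4765.

4765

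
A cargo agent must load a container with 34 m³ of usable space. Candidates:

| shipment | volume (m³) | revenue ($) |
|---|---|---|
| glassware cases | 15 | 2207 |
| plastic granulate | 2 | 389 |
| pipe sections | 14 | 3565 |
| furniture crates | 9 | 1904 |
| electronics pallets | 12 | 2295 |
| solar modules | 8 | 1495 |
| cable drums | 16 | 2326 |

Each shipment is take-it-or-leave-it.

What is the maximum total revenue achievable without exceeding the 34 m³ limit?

Ranking by ratio (revenue/m³): pipe sections 254.64, furniture crates 211.56, plastic granulate 194.50, electronics pallets 191.25.
The ratio heuristic lands on plastic granulate + pipe sections + furniture crates + solar modules (7353) but leaves 1 m³ idle.
Replace plastic granulate and furniture crates with electronics pallets: the trade gains 2 net, giving 7355 at 34 m³.
No other feasible combination exceeds 7355.

7355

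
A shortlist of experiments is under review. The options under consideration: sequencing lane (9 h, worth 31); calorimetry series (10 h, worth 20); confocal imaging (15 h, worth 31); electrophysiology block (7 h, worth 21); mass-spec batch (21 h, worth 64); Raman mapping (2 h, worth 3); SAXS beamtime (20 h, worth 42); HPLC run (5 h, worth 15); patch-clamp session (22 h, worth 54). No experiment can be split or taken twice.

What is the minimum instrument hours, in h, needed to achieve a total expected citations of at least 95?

Minimise h subject to total expected citations ≥ 95.
sequencing lane + mass-spec batch: 95 expected citations at 30 h.
Below 30 h the best achievable stays under 95.

30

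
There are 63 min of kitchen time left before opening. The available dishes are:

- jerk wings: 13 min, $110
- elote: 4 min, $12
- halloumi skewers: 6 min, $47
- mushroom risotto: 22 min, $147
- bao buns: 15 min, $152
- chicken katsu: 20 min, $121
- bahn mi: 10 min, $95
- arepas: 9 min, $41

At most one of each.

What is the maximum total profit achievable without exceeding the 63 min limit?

504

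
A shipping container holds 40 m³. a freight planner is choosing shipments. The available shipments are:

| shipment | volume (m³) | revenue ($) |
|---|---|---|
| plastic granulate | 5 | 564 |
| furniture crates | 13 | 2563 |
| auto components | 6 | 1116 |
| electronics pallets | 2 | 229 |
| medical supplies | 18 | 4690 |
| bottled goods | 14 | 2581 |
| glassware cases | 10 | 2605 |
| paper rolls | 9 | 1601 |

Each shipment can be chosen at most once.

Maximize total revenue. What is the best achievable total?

9125

Greedy by ratio would take auto components + electronics pallets + medical supplies + glassware cases: 36 m³ used, total 8640.
The 6 m³ tied up in auto components is better spent on paper rolls — total rises to 9125 (39 m³).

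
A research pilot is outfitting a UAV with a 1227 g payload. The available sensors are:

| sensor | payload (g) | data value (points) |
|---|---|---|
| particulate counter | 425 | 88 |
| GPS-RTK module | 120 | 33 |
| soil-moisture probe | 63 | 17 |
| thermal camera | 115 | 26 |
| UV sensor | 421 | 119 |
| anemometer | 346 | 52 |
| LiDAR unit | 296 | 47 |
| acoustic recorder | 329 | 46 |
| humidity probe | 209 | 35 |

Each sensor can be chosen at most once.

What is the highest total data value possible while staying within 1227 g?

283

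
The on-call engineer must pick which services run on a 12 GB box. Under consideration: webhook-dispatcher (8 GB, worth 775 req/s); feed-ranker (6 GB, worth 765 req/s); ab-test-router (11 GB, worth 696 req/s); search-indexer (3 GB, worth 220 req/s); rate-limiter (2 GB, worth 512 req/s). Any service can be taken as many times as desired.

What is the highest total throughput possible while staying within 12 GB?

Ranking by ratio (throughput/GB): rate-limiter 256.00, feed-ranker 127.50, webhook-dispatcher 96.88.
Best packing: 6×rate-limiter — 12 GB, 3072 total.
Every other selection either busts 12 GB or fails to beat 3072.

3072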